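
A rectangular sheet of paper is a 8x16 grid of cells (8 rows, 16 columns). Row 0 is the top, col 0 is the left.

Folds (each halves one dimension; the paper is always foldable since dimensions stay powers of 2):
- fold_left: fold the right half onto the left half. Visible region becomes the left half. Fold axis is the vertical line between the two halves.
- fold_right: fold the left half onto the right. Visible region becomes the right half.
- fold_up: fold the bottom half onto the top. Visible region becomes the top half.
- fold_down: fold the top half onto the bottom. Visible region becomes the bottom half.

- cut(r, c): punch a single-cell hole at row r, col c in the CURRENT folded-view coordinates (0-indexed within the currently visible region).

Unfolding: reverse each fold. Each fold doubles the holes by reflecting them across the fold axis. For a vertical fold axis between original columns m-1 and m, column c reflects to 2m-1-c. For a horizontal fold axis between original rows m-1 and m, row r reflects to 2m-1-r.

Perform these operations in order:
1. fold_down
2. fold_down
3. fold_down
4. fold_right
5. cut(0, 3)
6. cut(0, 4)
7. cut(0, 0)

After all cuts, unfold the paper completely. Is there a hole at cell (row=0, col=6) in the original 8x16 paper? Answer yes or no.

Answer: no

Derivation:
Op 1 fold_down: fold axis h@4; visible region now rows[4,8) x cols[0,16) = 4x16
Op 2 fold_down: fold axis h@6; visible region now rows[6,8) x cols[0,16) = 2x16
Op 3 fold_down: fold axis h@7; visible region now rows[7,8) x cols[0,16) = 1x16
Op 4 fold_right: fold axis v@8; visible region now rows[7,8) x cols[8,16) = 1x8
Op 5 cut(0, 3): punch at orig (7,11); cuts so far [(7, 11)]; region rows[7,8) x cols[8,16) = 1x8
Op 6 cut(0, 4): punch at orig (7,12); cuts so far [(7, 11), (7, 12)]; region rows[7,8) x cols[8,16) = 1x8
Op 7 cut(0, 0): punch at orig (7,8); cuts so far [(7, 8), (7, 11), (7, 12)]; region rows[7,8) x cols[8,16) = 1x8
Unfold 1 (reflect across v@8): 6 holes -> [(7, 3), (7, 4), (7, 7), (7, 8), (7, 11), (7, 12)]
Unfold 2 (reflect across h@7): 12 holes -> [(6, 3), (6, 4), (6, 7), (6, 8), (6, 11), (6, 12), (7, 3), (7, 4), (7, 7), (7, 8), (7, 11), (7, 12)]
Unfold 3 (reflect across h@6): 24 holes -> [(4, 3), (4, 4), (4, 7), (4, 8), (4, 11), (4, 12), (5, 3), (5, 4), (5, 7), (5, 8), (5, 11), (5, 12), (6, 3), (6, 4), (6, 7), (6, 8), (6, 11), (6, 12), (7, 3), (7, 4), (7, 7), (7, 8), (7, 11), (7, 12)]
Unfold 4 (reflect across h@4): 48 holes -> [(0, 3), (0, 4), (0, 7), (0, 8), (0, 11), (0, 12), (1, 3), (1, 4), (1, 7), (1, 8), (1, 11), (1, 12), (2, 3), (2, 4), (2, 7), (2, 8), (2, 11), (2, 12), (3, 3), (3, 4), (3, 7), (3, 8), (3, 11), (3, 12), (4, 3), (4, 4), (4, 7), (4, 8), (4, 11), (4, 12), (5, 3), (5, 4), (5, 7), (5, 8), (5, 11), (5, 12), (6, 3), (6, 4), (6, 7), (6, 8), (6, 11), (6, 12), (7, 3), (7, 4), (7, 7), (7, 8), (7, 11), (7, 12)]
Holes: [(0, 3), (0, 4), (0, 7), (0, 8), (0, 11), (0, 12), (1, 3), (1, 4), (1, 7), (1, 8), (1, 11), (1, 12), (2, 3), (2, 4), (2, 7), (2, 8), (2, 11), (2, 12), (3, 3), (3, 4), (3, 7), (3, 8), (3, 11), (3, 12), (4, 3), (4, 4), (4, 7), (4, 8), (4, 11), (4, 12), (5, 3), (5, 4), (5, 7), (5, 8), (5, 11), (5, 12), (6, 3), (6, 4), (6, 7), (6, 8), (6, 11), (6, 12), (7, 3), (7, 4), (7, 7), (7, 8), (7, 11), (7, 12)]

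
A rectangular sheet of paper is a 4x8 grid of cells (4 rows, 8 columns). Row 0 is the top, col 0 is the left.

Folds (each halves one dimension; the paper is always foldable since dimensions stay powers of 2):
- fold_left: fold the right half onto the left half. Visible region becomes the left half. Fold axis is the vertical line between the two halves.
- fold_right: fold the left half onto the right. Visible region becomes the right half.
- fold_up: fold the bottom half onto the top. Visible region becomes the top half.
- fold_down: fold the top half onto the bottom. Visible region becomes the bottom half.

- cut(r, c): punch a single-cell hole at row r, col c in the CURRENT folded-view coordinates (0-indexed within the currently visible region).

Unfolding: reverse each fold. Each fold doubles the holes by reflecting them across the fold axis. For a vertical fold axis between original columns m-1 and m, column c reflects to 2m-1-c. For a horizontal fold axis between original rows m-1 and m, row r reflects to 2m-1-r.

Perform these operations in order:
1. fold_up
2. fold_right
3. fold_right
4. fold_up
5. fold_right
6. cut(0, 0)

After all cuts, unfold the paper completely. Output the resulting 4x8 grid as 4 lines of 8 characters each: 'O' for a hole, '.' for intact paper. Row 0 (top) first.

Op 1 fold_up: fold axis h@2; visible region now rows[0,2) x cols[0,8) = 2x8
Op 2 fold_right: fold axis v@4; visible region now rows[0,2) x cols[4,8) = 2x4
Op 3 fold_right: fold axis v@6; visible region now rows[0,2) x cols[6,8) = 2x2
Op 4 fold_up: fold axis h@1; visible region now rows[0,1) x cols[6,8) = 1x2
Op 5 fold_right: fold axis v@7; visible region now rows[0,1) x cols[7,8) = 1x1
Op 6 cut(0, 0): punch at orig (0,7); cuts so far [(0, 7)]; region rows[0,1) x cols[7,8) = 1x1
Unfold 1 (reflect across v@7): 2 holes -> [(0, 6), (0, 7)]
Unfold 2 (reflect across h@1): 4 holes -> [(0, 6), (0, 7), (1, 6), (1, 7)]
Unfold 3 (reflect across v@6): 8 holes -> [(0, 4), (0, 5), (0, 6), (0, 7), (1, 4), (1, 5), (1, 6), (1, 7)]
Unfold 4 (reflect across v@4): 16 holes -> [(0, 0), (0, 1), (0, 2), (0, 3), (0, 4), (0, 5), (0, 6), (0, 7), (1, 0), (1, 1), (1, 2), (1, 3), (1, 4), (1, 5), (1, 6), (1, 7)]
Unfold 5 (reflect across h@2): 32 holes -> [(0, 0), (0, 1), (0, 2), (0, 3), (0, 4), (0, 5), (0, 6), (0, 7), (1, 0), (1, 1), (1, 2), (1, 3), (1, 4), (1, 5), (1, 6), (1, 7), (2, 0), (2, 1), (2, 2), (2, 3), (2, 4), (2, 5), (2, 6), (2, 7), (3, 0), (3, 1), (3, 2), (3, 3), (3, 4), (3, 5), (3, 6), (3, 7)]

Answer: OOOOOOOO
OOOOOOOO
OOOOOOOO
OOOOOOOO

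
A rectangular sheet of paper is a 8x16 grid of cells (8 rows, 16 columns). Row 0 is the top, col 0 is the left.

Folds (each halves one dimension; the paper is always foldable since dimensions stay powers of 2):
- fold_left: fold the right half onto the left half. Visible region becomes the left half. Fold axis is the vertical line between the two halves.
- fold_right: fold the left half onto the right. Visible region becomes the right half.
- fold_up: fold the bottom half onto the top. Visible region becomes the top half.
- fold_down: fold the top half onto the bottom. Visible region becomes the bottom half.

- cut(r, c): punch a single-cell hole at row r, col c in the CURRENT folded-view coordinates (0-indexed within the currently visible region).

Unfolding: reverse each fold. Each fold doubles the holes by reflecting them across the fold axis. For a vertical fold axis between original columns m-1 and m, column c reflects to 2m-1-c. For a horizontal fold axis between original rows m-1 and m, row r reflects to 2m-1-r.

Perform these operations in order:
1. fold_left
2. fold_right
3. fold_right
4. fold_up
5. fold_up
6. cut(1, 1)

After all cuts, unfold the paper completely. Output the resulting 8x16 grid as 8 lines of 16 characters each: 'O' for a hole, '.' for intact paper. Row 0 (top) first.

Answer: ................
O..OO..OO..OO..O
O..OO..OO..OO..O
................
................
O..OO..OO..OO..O
O..OO..OO..OO..O
................

Derivation:
Op 1 fold_left: fold axis v@8; visible region now rows[0,8) x cols[0,8) = 8x8
Op 2 fold_right: fold axis v@4; visible region now rows[0,8) x cols[4,8) = 8x4
Op 3 fold_right: fold axis v@6; visible region now rows[0,8) x cols[6,8) = 8x2
Op 4 fold_up: fold axis h@4; visible region now rows[0,4) x cols[6,8) = 4x2
Op 5 fold_up: fold axis h@2; visible region now rows[0,2) x cols[6,8) = 2x2
Op 6 cut(1, 1): punch at orig (1,7); cuts so far [(1, 7)]; region rows[0,2) x cols[6,8) = 2x2
Unfold 1 (reflect across h@2): 2 holes -> [(1, 7), (2, 7)]
Unfold 2 (reflect across h@4): 4 holes -> [(1, 7), (2, 7), (5, 7), (6, 7)]
Unfold 3 (reflect across v@6): 8 holes -> [(1, 4), (1, 7), (2, 4), (2, 7), (5, 4), (5, 7), (6, 4), (6, 7)]
Unfold 4 (reflect across v@4): 16 holes -> [(1, 0), (1, 3), (1, 4), (1, 7), (2, 0), (2, 3), (2, 4), (2, 7), (5, 0), (5, 3), (5, 4), (5, 7), (6, 0), (6, 3), (6, 4), (6, 7)]
Unfold 5 (reflect across v@8): 32 holes -> [(1, 0), (1, 3), (1, 4), (1, 7), (1, 8), (1, 11), (1, 12), (1, 15), (2, 0), (2, 3), (2, 4), (2, 7), (2, 8), (2, 11), (2, 12), (2, 15), (5, 0), (5, 3), (5, 4), (5, 7), (5, 8), (5, 11), (5, 12), (5, 15), (6, 0), (6, 3), (6, 4), (6, 7), (6, 8), (6, 11), (6, 12), (6, 15)]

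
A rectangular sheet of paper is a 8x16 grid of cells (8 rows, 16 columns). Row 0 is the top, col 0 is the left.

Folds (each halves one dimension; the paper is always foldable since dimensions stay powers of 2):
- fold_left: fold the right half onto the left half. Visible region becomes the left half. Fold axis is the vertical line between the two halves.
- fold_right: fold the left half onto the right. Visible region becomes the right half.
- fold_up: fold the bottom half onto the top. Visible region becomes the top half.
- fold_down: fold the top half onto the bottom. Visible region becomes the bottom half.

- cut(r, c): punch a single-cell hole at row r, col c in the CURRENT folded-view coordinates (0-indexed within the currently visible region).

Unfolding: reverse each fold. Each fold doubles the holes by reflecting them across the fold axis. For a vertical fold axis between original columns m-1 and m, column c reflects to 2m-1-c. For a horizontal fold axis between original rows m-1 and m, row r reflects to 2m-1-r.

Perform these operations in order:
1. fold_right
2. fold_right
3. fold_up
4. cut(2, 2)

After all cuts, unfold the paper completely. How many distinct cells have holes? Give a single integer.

Answer: 8

Derivation:
Op 1 fold_right: fold axis v@8; visible region now rows[0,8) x cols[8,16) = 8x8
Op 2 fold_right: fold axis v@12; visible region now rows[0,8) x cols[12,16) = 8x4
Op 3 fold_up: fold axis h@4; visible region now rows[0,4) x cols[12,16) = 4x4
Op 4 cut(2, 2): punch at orig (2,14); cuts so far [(2, 14)]; region rows[0,4) x cols[12,16) = 4x4
Unfold 1 (reflect across h@4): 2 holes -> [(2, 14), (5, 14)]
Unfold 2 (reflect across v@12): 4 holes -> [(2, 9), (2, 14), (5, 9), (5, 14)]
Unfold 3 (reflect across v@8): 8 holes -> [(2, 1), (2, 6), (2, 9), (2, 14), (5, 1), (5, 6), (5, 9), (5, 14)]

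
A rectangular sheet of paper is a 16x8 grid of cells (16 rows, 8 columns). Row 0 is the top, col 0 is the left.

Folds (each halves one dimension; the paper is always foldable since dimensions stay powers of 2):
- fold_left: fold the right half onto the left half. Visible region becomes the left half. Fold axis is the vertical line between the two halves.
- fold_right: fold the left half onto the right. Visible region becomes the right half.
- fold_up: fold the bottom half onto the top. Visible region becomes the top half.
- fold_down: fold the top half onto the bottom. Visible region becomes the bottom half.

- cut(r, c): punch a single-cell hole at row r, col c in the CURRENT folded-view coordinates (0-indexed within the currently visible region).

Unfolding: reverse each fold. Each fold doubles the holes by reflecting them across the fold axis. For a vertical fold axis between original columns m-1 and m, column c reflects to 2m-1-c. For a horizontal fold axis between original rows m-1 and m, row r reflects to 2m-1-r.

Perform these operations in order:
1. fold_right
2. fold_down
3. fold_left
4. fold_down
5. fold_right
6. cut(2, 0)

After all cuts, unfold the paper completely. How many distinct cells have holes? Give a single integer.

Answer: 32

Derivation:
Op 1 fold_right: fold axis v@4; visible region now rows[0,16) x cols[4,8) = 16x4
Op 2 fold_down: fold axis h@8; visible region now rows[8,16) x cols[4,8) = 8x4
Op 3 fold_left: fold axis v@6; visible region now rows[8,16) x cols[4,6) = 8x2
Op 4 fold_down: fold axis h@12; visible region now rows[12,16) x cols[4,6) = 4x2
Op 5 fold_right: fold axis v@5; visible region now rows[12,16) x cols[5,6) = 4x1
Op 6 cut(2, 0): punch at orig (14,5); cuts so far [(14, 5)]; region rows[12,16) x cols[5,6) = 4x1
Unfold 1 (reflect across v@5): 2 holes -> [(14, 4), (14, 5)]
Unfold 2 (reflect across h@12): 4 holes -> [(9, 4), (9, 5), (14, 4), (14, 5)]
Unfold 3 (reflect across v@6): 8 holes -> [(9, 4), (9, 5), (9, 6), (9, 7), (14, 4), (14, 5), (14, 6), (14, 7)]
Unfold 4 (reflect across h@8): 16 holes -> [(1, 4), (1, 5), (1, 6), (1, 7), (6, 4), (6, 5), (6, 6), (6, 7), (9, 4), (9, 5), (9, 6), (9, 7), (14, 4), (14, 5), (14, 6), (14, 7)]
Unfold 5 (reflect across v@4): 32 holes -> [(1, 0), (1, 1), (1, 2), (1, 3), (1, 4), (1, 5), (1, 6), (1, 7), (6, 0), (6, 1), (6, 2), (6, 3), (6, 4), (6, 5), (6, 6), (6, 7), (9, 0), (9, 1), (9, 2), (9, 3), (9, 4), (9, 5), (9, 6), (9, 7), (14, 0), (14, 1), (14, 2), (14, 3), (14, 4), (14, 5), (14, 6), (14, 7)]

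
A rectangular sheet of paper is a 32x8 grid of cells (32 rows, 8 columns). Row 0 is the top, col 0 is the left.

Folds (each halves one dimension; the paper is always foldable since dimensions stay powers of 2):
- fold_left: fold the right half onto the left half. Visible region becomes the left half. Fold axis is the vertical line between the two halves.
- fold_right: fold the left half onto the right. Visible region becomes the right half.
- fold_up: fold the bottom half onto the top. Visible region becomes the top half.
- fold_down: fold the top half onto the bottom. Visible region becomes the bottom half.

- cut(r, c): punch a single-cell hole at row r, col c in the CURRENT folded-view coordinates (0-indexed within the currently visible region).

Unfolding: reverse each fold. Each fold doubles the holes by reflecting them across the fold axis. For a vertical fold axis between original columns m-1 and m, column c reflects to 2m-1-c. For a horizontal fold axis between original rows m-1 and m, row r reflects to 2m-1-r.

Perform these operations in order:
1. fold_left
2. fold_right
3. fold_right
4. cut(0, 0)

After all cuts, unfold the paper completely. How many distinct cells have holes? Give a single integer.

Op 1 fold_left: fold axis v@4; visible region now rows[0,32) x cols[0,4) = 32x4
Op 2 fold_right: fold axis v@2; visible region now rows[0,32) x cols[2,4) = 32x2
Op 3 fold_right: fold axis v@3; visible region now rows[0,32) x cols[3,4) = 32x1
Op 4 cut(0, 0): punch at orig (0,3); cuts so far [(0, 3)]; region rows[0,32) x cols[3,4) = 32x1
Unfold 1 (reflect across v@3): 2 holes -> [(0, 2), (0, 3)]
Unfold 2 (reflect across v@2): 4 holes -> [(0, 0), (0, 1), (0, 2), (0, 3)]
Unfold 3 (reflect across v@4): 8 holes -> [(0, 0), (0, 1), (0, 2), (0, 3), (0, 4), (0, 5), (0, 6), (0, 7)]

Answer: 8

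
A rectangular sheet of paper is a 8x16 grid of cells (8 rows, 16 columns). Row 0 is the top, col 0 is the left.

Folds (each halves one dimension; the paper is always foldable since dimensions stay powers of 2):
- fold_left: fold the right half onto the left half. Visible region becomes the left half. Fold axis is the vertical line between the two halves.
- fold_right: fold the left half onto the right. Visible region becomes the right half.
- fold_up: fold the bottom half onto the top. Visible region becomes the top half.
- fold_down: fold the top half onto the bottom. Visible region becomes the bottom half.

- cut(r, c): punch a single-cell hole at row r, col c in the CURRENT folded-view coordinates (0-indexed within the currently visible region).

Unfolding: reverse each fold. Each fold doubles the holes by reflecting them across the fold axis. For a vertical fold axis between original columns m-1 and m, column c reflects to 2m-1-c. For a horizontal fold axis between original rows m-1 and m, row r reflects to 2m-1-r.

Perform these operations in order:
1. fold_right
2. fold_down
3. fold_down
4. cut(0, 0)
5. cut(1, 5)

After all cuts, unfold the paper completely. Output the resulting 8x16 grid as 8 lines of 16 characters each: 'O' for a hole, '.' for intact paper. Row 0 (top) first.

Op 1 fold_right: fold axis v@8; visible region now rows[0,8) x cols[8,16) = 8x8
Op 2 fold_down: fold axis h@4; visible region now rows[4,8) x cols[8,16) = 4x8
Op 3 fold_down: fold axis h@6; visible region now rows[6,8) x cols[8,16) = 2x8
Op 4 cut(0, 0): punch at orig (6,8); cuts so far [(6, 8)]; region rows[6,8) x cols[8,16) = 2x8
Op 5 cut(1, 5): punch at orig (7,13); cuts so far [(6, 8), (7, 13)]; region rows[6,8) x cols[8,16) = 2x8
Unfold 1 (reflect across h@6): 4 holes -> [(4, 13), (5, 8), (6, 8), (7, 13)]
Unfold 2 (reflect across h@4): 8 holes -> [(0, 13), (1, 8), (2, 8), (3, 13), (4, 13), (5, 8), (6, 8), (7, 13)]
Unfold 3 (reflect across v@8): 16 holes -> [(0, 2), (0, 13), (1, 7), (1, 8), (2, 7), (2, 8), (3, 2), (3, 13), (4, 2), (4, 13), (5, 7), (5, 8), (6, 7), (6, 8), (7, 2), (7, 13)]

Answer: ..O..........O..
.......OO.......
.......OO.......
..O..........O..
..O..........O..
.......OO.......
.......OO.......
..O..........O..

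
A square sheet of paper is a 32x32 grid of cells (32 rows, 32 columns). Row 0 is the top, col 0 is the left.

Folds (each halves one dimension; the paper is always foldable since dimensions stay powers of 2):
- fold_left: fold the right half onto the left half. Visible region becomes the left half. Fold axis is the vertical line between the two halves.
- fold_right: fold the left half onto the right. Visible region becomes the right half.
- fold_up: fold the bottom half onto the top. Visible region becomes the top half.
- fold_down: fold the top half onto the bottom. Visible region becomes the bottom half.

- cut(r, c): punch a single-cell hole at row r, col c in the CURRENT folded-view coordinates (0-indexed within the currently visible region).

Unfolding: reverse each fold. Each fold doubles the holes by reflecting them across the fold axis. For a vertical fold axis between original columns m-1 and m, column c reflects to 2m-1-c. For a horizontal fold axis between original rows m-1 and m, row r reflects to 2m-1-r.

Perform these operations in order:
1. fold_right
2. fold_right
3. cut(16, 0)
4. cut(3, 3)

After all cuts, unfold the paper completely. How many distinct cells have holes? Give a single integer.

Answer: 8

Derivation:
Op 1 fold_right: fold axis v@16; visible region now rows[0,32) x cols[16,32) = 32x16
Op 2 fold_right: fold axis v@24; visible region now rows[0,32) x cols[24,32) = 32x8
Op 3 cut(16, 0): punch at orig (16,24); cuts so far [(16, 24)]; region rows[0,32) x cols[24,32) = 32x8
Op 4 cut(3, 3): punch at orig (3,27); cuts so far [(3, 27), (16, 24)]; region rows[0,32) x cols[24,32) = 32x8
Unfold 1 (reflect across v@24): 4 holes -> [(3, 20), (3, 27), (16, 23), (16, 24)]
Unfold 2 (reflect across v@16): 8 holes -> [(3, 4), (3, 11), (3, 20), (3, 27), (16, 7), (16, 8), (16, 23), (16, 24)]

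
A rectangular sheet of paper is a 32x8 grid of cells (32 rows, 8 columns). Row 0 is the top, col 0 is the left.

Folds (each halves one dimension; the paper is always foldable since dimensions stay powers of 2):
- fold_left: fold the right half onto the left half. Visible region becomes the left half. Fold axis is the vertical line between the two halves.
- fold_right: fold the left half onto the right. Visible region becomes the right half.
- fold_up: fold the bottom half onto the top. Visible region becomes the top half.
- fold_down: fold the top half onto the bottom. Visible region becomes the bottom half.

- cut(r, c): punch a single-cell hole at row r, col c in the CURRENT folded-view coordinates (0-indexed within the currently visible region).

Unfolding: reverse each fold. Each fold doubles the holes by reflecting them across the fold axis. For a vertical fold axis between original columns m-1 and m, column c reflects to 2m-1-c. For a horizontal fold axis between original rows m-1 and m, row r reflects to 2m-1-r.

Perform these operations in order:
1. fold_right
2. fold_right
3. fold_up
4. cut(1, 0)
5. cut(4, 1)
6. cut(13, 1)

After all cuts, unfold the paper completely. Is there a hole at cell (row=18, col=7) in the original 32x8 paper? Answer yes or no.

Op 1 fold_right: fold axis v@4; visible region now rows[0,32) x cols[4,8) = 32x4
Op 2 fold_right: fold axis v@6; visible region now rows[0,32) x cols[6,8) = 32x2
Op 3 fold_up: fold axis h@16; visible region now rows[0,16) x cols[6,8) = 16x2
Op 4 cut(1, 0): punch at orig (1,6); cuts so far [(1, 6)]; region rows[0,16) x cols[6,8) = 16x2
Op 5 cut(4, 1): punch at orig (4,7); cuts so far [(1, 6), (4, 7)]; region rows[0,16) x cols[6,8) = 16x2
Op 6 cut(13, 1): punch at orig (13,7); cuts so far [(1, 6), (4, 7), (13, 7)]; region rows[0,16) x cols[6,8) = 16x2
Unfold 1 (reflect across h@16): 6 holes -> [(1, 6), (4, 7), (13, 7), (18, 7), (27, 7), (30, 6)]
Unfold 2 (reflect across v@6): 12 holes -> [(1, 5), (1, 6), (4, 4), (4, 7), (13, 4), (13, 7), (18, 4), (18, 7), (27, 4), (27, 7), (30, 5), (30, 6)]
Unfold 3 (reflect across v@4): 24 holes -> [(1, 1), (1, 2), (1, 5), (1, 6), (4, 0), (4, 3), (4, 4), (4, 7), (13, 0), (13, 3), (13, 4), (13, 7), (18, 0), (18, 3), (18, 4), (18, 7), (27, 0), (27, 3), (27, 4), (27, 7), (30, 1), (30, 2), (30, 5), (30, 6)]
Holes: [(1, 1), (1, 2), (1, 5), (1, 6), (4, 0), (4, 3), (4, 4), (4, 7), (13, 0), (13, 3), (13, 4), (13, 7), (18, 0), (18, 3), (18, 4), (18, 7), (27, 0), (27, 3), (27, 4), (27, 7), (30, 1), (30, 2), (30, 5), (30, 6)]

Answer: yes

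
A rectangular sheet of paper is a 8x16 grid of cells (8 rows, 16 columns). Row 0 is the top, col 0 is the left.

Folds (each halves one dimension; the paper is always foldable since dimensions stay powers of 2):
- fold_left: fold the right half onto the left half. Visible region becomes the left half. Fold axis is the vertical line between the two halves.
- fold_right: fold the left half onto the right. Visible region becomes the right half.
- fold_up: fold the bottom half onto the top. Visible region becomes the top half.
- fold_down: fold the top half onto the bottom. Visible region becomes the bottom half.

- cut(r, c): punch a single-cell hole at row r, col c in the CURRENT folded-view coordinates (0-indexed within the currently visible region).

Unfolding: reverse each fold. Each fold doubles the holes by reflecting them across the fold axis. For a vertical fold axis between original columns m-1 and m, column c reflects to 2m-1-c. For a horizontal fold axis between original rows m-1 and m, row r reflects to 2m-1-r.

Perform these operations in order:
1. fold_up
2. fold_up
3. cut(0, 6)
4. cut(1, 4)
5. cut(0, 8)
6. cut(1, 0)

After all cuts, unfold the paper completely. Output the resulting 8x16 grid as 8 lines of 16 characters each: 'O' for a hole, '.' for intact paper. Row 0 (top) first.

Answer: ......O.O.......
O...O...........
O...O...........
......O.O.......
......O.O.......
O...O...........
O...O...........
......O.O.......

Derivation:
Op 1 fold_up: fold axis h@4; visible region now rows[0,4) x cols[0,16) = 4x16
Op 2 fold_up: fold axis h@2; visible region now rows[0,2) x cols[0,16) = 2x16
Op 3 cut(0, 6): punch at orig (0,6); cuts so far [(0, 6)]; region rows[0,2) x cols[0,16) = 2x16
Op 4 cut(1, 4): punch at orig (1,4); cuts so far [(0, 6), (1, 4)]; region rows[0,2) x cols[0,16) = 2x16
Op 5 cut(0, 8): punch at orig (0,8); cuts so far [(0, 6), (0, 8), (1, 4)]; region rows[0,2) x cols[0,16) = 2x16
Op 6 cut(1, 0): punch at orig (1,0); cuts so far [(0, 6), (0, 8), (1, 0), (1, 4)]; region rows[0,2) x cols[0,16) = 2x16
Unfold 1 (reflect across h@2): 8 holes -> [(0, 6), (0, 8), (1, 0), (1, 4), (2, 0), (2, 4), (3, 6), (3, 8)]
Unfold 2 (reflect across h@4): 16 holes -> [(0, 6), (0, 8), (1, 0), (1, 4), (2, 0), (2, 4), (3, 6), (3, 8), (4, 6), (4, 8), (5, 0), (5, 4), (6, 0), (6, 4), (7, 6), (7, 8)]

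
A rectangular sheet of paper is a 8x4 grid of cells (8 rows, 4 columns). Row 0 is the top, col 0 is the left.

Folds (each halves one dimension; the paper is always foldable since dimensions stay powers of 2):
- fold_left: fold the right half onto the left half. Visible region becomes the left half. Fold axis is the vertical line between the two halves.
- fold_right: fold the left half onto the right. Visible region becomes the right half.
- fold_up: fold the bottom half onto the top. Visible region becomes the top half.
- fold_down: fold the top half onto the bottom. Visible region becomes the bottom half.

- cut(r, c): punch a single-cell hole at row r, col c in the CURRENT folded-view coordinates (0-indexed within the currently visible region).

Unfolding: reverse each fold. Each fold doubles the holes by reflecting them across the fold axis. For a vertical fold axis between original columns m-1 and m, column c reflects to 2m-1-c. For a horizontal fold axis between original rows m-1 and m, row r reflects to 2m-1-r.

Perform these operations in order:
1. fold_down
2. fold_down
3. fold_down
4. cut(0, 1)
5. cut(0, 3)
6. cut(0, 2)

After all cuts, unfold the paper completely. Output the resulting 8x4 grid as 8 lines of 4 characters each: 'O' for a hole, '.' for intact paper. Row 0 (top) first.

Op 1 fold_down: fold axis h@4; visible region now rows[4,8) x cols[0,4) = 4x4
Op 2 fold_down: fold axis h@6; visible region now rows[6,8) x cols[0,4) = 2x4
Op 3 fold_down: fold axis h@7; visible region now rows[7,8) x cols[0,4) = 1x4
Op 4 cut(0, 1): punch at orig (7,1); cuts so far [(7, 1)]; region rows[7,8) x cols[0,4) = 1x4
Op 5 cut(0, 3): punch at orig (7,3); cuts so far [(7, 1), (7, 3)]; region rows[7,8) x cols[0,4) = 1x4
Op 6 cut(0, 2): punch at orig (7,2); cuts so far [(7, 1), (7, 2), (7, 3)]; region rows[7,8) x cols[0,4) = 1x4
Unfold 1 (reflect across h@7): 6 holes -> [(6, 1), (6, 2), (6, 3), (7, 1), (7, 2), (7, 3)]
Unfold 2 (reflect across h@6): 12 holes -> [(4, 1), (4, 2), (4, 3), (5, 1), (5, 2), (5, 3), (6, 1), (6, 2), (6, 3), (7, 1), (7, 2), (7, 3)]
Unfold 3 (reflect across h@4): 24 holes -> [(0, 1), (0, 2), (0, 3), (1, 1), (1, 2), (1, 3), (2, 1), (2, 2), (2, 3), (3, 1), (3, 2), (3, 3), (4, 1), (4, 2), (4, 3), (5, 1), (5, 2), (5, 3), (6, 1), (6, 2), (6, 3), (7, 1), (7, 2), (7, 3)]

Answer: .OOO
.OOO
.OOO
.OOO
.OOO
.OOO
.OOO
.OOO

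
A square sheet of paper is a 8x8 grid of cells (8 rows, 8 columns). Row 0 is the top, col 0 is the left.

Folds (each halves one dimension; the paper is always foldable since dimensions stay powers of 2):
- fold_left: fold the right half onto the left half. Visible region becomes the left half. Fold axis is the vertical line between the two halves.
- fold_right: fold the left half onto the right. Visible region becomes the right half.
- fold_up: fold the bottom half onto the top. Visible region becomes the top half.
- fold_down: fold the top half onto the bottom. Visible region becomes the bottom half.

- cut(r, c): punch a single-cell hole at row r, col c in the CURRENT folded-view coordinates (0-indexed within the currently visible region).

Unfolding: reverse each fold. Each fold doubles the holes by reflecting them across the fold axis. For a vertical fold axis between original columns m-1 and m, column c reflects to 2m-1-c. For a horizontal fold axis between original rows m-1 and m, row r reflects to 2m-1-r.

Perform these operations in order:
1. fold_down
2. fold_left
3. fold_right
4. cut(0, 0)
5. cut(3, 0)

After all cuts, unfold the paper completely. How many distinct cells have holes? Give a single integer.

Op 1 fold_down: fold axis h@4; visible region now rows[4,8) x cols[0,8) = 4x8
Op 2 fold_left: fold axis v@4; visible region now rows[4,8) x cols[0,4) = 4x4
Op 3 fold_right: fold axis v@2; visible region now rows[4,8) x cols[2,4) = 4x2
Op 4 cut(0, 0): punch at orig (4,2); cuts so far [(4, 2)]; region rows[4,8) x cols[2,4) = 4x2
Op 5 cut(3, 0): punch at orig (7,2); cuts so far [(4, 2), (7, 2)]; region rows[4,8) x cols[2,4) = 4x2
Unfold 1 (reflect across v@2): 4 holes -> [(4, 1), (4, 2), (7, 1), (7, 2)]
Unfold 2 (reflect across v@4): 8 holes -> [(4, 1), (4, 2), (4, 5), (4, 6), (7, 1), (7, 2), (7, 5), (7, 6)]
Unfold 3 (reflect across h@4): 16 holes -> [(0, 1), (0, 2), (0, 5), (0, 6), (3, 1), (3, 2), (3, 5), (3, 6), (4, 1), (4, 2), (4, 5), (4, 6), (7, 1), (7, 2), (7, 5), (7, 6)]

Answer: 16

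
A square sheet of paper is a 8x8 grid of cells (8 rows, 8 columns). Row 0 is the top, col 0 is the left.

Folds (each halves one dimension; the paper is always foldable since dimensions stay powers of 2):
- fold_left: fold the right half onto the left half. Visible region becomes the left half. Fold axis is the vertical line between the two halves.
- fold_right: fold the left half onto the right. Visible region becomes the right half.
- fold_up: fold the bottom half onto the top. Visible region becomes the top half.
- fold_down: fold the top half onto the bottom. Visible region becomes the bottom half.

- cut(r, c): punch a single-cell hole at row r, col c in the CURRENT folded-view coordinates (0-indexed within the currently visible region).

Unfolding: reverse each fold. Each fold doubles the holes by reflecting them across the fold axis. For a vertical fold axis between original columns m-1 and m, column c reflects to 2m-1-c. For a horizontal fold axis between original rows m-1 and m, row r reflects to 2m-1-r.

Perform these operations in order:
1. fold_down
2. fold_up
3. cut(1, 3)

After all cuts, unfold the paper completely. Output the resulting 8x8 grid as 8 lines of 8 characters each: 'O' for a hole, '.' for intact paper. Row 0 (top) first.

Op 1 fold_down: fold axis h@4; visible region now rows[4,8) x cols[0,8) = 4x8
Op 2 fold_up: fold axis h@6; visible region now rows[4,6) x cols[0,8) = 2x8
Op 3 cut(1, 3): punch at orig (5,3); cuts so far [(5, 3)]; region rows[4,6) x cols[0,8) = 2x8
Unfold 1 (reflect across h@6): 2 holes -> [(5, 3), (6, 3)]
Unfold 2 (reflect across h@4): 4 holes -> [(1, 3), (2, 3), (5, 3), (6, 3)]

Answer: ........
...O....
...O....
........
........
...O....
...O....
........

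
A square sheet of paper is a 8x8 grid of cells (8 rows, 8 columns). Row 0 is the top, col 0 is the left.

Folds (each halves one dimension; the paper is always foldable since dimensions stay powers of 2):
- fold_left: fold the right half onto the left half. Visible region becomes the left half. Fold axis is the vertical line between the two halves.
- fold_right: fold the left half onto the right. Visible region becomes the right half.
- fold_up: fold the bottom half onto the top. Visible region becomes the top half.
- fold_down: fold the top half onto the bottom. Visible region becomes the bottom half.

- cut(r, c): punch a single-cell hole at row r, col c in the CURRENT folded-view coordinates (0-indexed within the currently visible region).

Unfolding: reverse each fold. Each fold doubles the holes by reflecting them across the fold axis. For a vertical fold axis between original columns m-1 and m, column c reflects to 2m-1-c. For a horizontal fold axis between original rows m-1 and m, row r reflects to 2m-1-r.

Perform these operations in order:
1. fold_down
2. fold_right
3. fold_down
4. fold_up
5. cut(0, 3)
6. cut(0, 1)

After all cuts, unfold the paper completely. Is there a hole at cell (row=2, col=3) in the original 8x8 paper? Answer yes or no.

Op 1 fold_down: fold axis h@4; visible region now rows[4,8) x cols[0,8) = 4x8
Op 2 fold_right: fold axis v@4; visible region now rows[4,8) x cols[4,8) = 4x4
Op 3 fold_down: fold axis h@6; visible region now rows[6,8) x cols[4,8) = 2x4
Op 4 fold_up: fold axis h@7; visible region now rows[6,7) x cols[4,8) = 1x4
Op 5 cut(0, 3): punch at orig (6,7); cuts so far [(6, 7)]; region rows[6,7) x cols[4,8) = 1x4
Op 6 cut(0, 1): punch at orig (6,5); cuts so far [(6, 5), (6, 7)]; region rows[6,7) x cols[4,8) = 1x4
Unfold 1 (reflect across h@7): 4 holes -> [(6, 5), (6, 7), (7, 5), (7, 7)]
Unfold 2 (reflect across h@6): 8 holes -> [(4, 5), (4, 7), (5, 5), (5, 7), (6, 5), (6, 7), (7, 5), (7, 7)]
Unfold 3 (reflect across v@4): 16 holes -> [(4, 0), (4, 2), (4, 5), (4, 7), (5, 0), (5, 2), (5, 5), (5, 7), (6, 0), (6, 2), (6, 5), (6, 7), (7, 0), (7, 2), (7, 5), (7, 7)]
Unfold 4 (reflect across h@4): 32 holes -> [(0, 0), (0, 2), (0, 5), (0, 7), (1, 0), (1, 2), (1, 5), (1, 7), (2, 0), (2, 2), (2, 5), (2, 7), (3, 0), (3, 2), (3, 5), (3, 7), (4, 0), (4, 2), (4, 5), (4, 7), (5, 0), (5, 2), (5, 5), (5, 7), (6, 0), (6, 2), (6, 5), (6, 7), (7, 0), (7, 2), (7, 5), (7, 7)]
Holes: [(0, 0), (0, 2), (0, 5), (0, 7), (1, 0), (1, 2), (1, 5), (1, 7), (2, 0), (2, 2), (2, 5), (2, 7), (3, 0), (3, 2), (3, 5), (3, 7), (4, 0), (4, 2), (4, 5), (4, 7), (5, 0), (5, 2), (5, 5), (5, 7), (6, 0), (6, 2), (6, 5), (6, 7), (7, 0), (7, 2), (7, 5), (7, 7)]

Answer: no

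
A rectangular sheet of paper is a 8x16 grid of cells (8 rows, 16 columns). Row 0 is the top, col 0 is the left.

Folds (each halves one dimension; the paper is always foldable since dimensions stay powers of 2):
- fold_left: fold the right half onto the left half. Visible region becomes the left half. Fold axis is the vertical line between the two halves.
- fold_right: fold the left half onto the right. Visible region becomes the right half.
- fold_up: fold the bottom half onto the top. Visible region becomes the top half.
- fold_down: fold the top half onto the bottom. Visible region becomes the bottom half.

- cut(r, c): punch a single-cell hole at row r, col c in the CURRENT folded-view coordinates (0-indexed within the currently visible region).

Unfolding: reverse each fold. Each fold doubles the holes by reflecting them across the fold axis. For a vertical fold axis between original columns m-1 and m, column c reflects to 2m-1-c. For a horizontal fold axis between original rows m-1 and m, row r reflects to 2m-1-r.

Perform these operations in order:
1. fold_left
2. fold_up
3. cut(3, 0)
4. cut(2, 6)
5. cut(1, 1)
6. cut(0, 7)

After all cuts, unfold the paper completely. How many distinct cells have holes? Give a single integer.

Op 1 fold_left: fold axis v@8; visible region now rows[0,8) x cols[0,8) = 8x8
Op 2 fold_up: fold axis h@4; visible region now rows[0,4) x cols[0,8) = 4x8
Op 3 cut(3, 0): punch at orig (3,0); cuts so far [(3, 0)]; region rows[0,4) x cols[0,8) = 4x8
Op 4 cut(2, 6): punch at orig (2,6); cuts so far [(2, 6), (3, 0)]; region rows[0,4) x cols[0,8) = 4x8
Op 5 cut(1, 1): punch at orig (1,1); cuts so far [(1, 1), (2, 6), (3, 0)]; region rows[0,4) x cols[0,8) = 4x8
Op 6 cut(0, 7): punch at orig (0,7); cuts so far [(0, 7), (1, 1), (2, 6), (3, 0)]; region rows[0,4) x cols[0,8) = 4x8
Unfold 1 (reflect across h@4): 8 holes -> [(0, 7), (1, 1), (2, 6), (3, 0), (4, 0), (5, 6), (6, 1), (7, 7)]
Unfold 2 (reflect across v@8): 16 holes -> [(0, 7), (0, 8), (1, 1), (1, 14), (2, 6), (2, 9), (3, 0), (3, 15), (4, 0), (4, 15), (5, 6), (5, 9), (6, 1), (6, 14), (7, 7), (7, 8)]

Answer: 16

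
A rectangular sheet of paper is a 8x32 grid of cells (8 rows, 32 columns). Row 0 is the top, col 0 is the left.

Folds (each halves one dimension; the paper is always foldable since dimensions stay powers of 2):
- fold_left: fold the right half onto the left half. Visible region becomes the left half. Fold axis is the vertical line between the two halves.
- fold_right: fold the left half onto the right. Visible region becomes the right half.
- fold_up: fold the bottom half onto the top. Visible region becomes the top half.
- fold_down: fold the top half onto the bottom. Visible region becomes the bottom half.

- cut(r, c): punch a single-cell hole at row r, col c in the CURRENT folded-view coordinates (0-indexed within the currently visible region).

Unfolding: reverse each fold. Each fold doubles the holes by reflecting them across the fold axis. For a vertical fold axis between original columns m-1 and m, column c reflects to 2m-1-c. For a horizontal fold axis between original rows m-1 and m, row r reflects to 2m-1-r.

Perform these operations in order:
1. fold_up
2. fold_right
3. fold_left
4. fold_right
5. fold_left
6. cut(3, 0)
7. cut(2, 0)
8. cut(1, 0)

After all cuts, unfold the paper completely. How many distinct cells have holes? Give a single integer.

Op 1 fold_up: fold axis h@4; visible region now rows[0,4) x cols[0,32) = 4x32
Op 2 fold_right: fold axis v@16; visible region now rows[0,4) x cols[16,32) = 4x16
Op 3 fold_left: fold axis v@24; visible region now rows[0,4) x cols[16,24) = 4x8
Op 4 fold_right: fold axis v@20; visible region now rows[0,4) x cols[20,24) = 4x4
Op 5 fold_left: fold axis v@22; visible region now rows[0,4) x cols[20,22) = 4x2
Op 6 cut(3, 0): punch at orig (3,20); cuts so far [(3, 20)]; region rows[0,4) x cols[20,22) = 4x2
Op 7 cut(2, 0): punch at orig (2,20); cuts so far [(2, 20), (3, 20)]; region rows[0,4) x cols[20,22) = 4x2
Op 8 cut(1, 0): punch at orig (1,20); cuts so far [(1, 20), (2, 20), (3, 20)]; region rows[0,4) x cols[20,22) = 4x2
Unfold 1 (reflect across v@22): 6 holes -> [(1, 20), (1, 23), (2, 20), (2, 23), (3, 20), (3, 23)]
Unfold 2 (reflect across v@20): 12 holes -> [(1, 16), (1, 19), (1, 20), (1, 23), (2, 16), (2, 19), (2, 20), (2, 23), (3, 16), (3, 19), (3, 20), (3, 23)]
Unfold 3 (reflect across v@24): 24 holes -> [(1, 16), (1, 19), (1, 20), (1, 23), (1, 24), (1, 27), (1, 28), (1, 31), (2, 16), (2, 19), (2, 20), (2, 23), (2, 24), (2, 27), (2, 28), (2, 31), (3, 16), (3, 19), (3, 20), (3, 23), (3, 24), (3, 27), (3, 28), (3, 31)]
Unfold 4 (reflect across v@16): 48 holes -> [(1, 0), (1, 3), (1, 4), (1, 7), (1, 8), (1, 11), (1, 12), (1, 15), (1, 16), (1, 19), (1, 20), (1, 23), (1, 24), (1, 27), (1, 28), (1, 31), (2, 0), (2, 3), (2, 4), (2, 7), (2, 8), (2, 11), (2, 12), (2, 15), (2, 16), (2, 19), (2, 20), (2, 23), (2, 24), (2, 27), (2, 28), (2, 31), (3, 0), (3, 3), (3, 4), (3, 7), (3, 8), (3, 11), (3, 12), (3, 15), (3, 16), (3, 19), (3, 20), (3, 23), (3, 24), (3, 27), (3, 28), (3, 31)]
Unfold 5 (reflect across h@4): 96 holes -> [(1, 0), (1, 3), (1, 4), (1, 7), (1, 8), (1, 11), (1, 12), (1, 15), (1, 16), (1, 19), (1, 20), (1, 23), (1, 24), (1, 27), (1, 28), (1, 31), (2, 0), (2, 3), (2, 4), (2, 7), (2, 8), (2, 11), (2, 12), (2, 15), (2, 16), (2, 19), (2, 20), (2, 23), (2, 24), (2, 27), (2, 28), (2, 31), (3, 0), (3, 3), (3, 4), (3, 7), (3, 8), (3, 11), (3, 12), (3, 15), (3, 16), (3, 19), (3, 20), (3, 23), (3, 24), (3, 27), (3, 28), (3, 31), (4, 0), (4, 3), (4, 4), (4, 7), (4, 8), (4, 11), (4, 12), (4, 15), (4, 16), (4, 19), (4, 20), (4, 23), (4, 24), (4, 27), (4, 28), (4, 31), (5, 0), (5, 3), (5, 4), (5, 7), (5, 8), (5, 11), (5, 12), (5, 15), (5, 16), (5, 19), (5, 20), (5, 23), (5, 24), (5, 27), (5, 28), (5, 31), (6, 0), (6, 3), (6, 4), (6, 7), (6, 8), (6, 11), (6, 12), (6, 15), (6, 16), (6, 19), (6, 20), (6, 23), (6, 24), (6, 27), (6, 28), (6, 31)]

Answer: 96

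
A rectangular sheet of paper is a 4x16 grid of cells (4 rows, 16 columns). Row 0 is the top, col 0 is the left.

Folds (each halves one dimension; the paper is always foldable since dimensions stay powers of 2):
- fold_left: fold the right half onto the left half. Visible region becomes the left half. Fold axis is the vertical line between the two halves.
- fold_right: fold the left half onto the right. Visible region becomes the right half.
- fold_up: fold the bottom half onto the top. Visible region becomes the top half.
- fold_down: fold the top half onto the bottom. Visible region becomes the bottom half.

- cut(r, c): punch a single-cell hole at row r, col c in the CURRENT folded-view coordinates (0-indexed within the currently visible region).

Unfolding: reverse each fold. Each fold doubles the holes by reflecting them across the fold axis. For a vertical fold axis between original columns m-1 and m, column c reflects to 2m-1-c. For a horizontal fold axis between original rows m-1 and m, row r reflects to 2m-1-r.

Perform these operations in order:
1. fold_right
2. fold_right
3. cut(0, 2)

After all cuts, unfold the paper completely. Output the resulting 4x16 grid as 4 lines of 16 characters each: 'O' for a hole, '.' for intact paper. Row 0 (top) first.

Op 1 fold_right: fold axis v@8; visible region now rows[0,4) x cols[8,16) = 4x8
Op 2 fold_right: fold axis v@12; visible region now rows[0,4) x cols[12,16) = 4x4
Op 3 cut(0, 2): punch at orig (0,14); cuts so far [(0, 14)]; region rows[0,4) x cols[12,16) = 4x4
Unfold 1 (reflect across v@12): 2 holes -> [(0, 9), (0, 14)]
Unfold 2 (reflect across v@8): 4 holes -> [(0, 1), (0, 6), (0, 9), (0, 14)]

Answer: .O....O..O....O.
................
................
................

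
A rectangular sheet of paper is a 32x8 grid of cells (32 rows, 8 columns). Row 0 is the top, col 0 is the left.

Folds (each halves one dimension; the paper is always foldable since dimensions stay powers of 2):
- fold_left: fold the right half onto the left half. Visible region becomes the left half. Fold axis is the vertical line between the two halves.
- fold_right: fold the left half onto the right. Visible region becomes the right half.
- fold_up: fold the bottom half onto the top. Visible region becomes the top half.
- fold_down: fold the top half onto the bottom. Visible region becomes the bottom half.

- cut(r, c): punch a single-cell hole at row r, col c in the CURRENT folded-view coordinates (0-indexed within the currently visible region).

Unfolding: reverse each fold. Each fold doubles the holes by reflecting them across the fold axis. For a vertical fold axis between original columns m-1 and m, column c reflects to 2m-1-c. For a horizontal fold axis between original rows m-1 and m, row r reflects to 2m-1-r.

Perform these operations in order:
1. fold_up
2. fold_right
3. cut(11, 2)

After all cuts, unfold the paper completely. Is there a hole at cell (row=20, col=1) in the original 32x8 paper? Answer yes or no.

Answer: yes

Derivation:
Op 1 fold_up: fold axis h@16; visible region now rows[0,16) x cols[0,8) = 16x8
Op 2 fold_right: fold axis v@4; visible region now rows[0,16) x cols[4,8) = 16x4
Op 3 cut(11, 2): punch at orig (11,6); cuts so far [(11, 6)]; region rows[0,16) x cols[4,8) = 16x4
Unfold 1 (reflect across v@4): 2 holes -> [(11, 1), (11, 6)]
Unfold 2 (reflect across h@16): 4 holes -> [(11, 1), (11, 6), (20, 1), (20, 6)]
Holes: [(11, 1), (11, 6), (20, 1), (20, 6)]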